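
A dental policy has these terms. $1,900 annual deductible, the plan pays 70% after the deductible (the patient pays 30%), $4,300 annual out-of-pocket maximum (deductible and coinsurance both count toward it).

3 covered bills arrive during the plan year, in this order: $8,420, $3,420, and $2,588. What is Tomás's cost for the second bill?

$444

Claim 1 ($8,420): deductible takes $1,900, $6,520 remains; coinsurance $6,520 × 30% = $1,956. Cost to patient: $3,856. OOP to date $3,856.
Claim 2 ($3,420): deductible met; 30% of $3,420 = $1,026. Adding that to $3,856 gives $4,882, past the $4,300 cap; patient pays only $4,300 − $3,856 = $444.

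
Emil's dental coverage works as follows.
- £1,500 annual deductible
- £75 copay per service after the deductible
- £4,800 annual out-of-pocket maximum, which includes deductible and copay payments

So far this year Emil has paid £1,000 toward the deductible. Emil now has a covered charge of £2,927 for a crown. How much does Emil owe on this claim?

£575

£1,000 of the £1,500 deductible is already met, leaving £500.
After the £500 deductible portion, £2,927 − £500 = £2,427 is subject to the copay.
Copay on this service: £75.
That puts the patient's cost at £500 + £75 = £575 before any cap.
Cumulative spending £1,000 + £575 = £1,575 stays under the £4,800 maximum.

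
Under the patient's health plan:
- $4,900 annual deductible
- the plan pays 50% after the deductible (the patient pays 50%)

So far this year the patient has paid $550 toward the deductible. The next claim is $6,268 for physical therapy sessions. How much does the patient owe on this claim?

$550 of the $4,900 deductible is already met, leaving $4,350.
The remaining $1,918 (= $6,268 − $4,350) moves to coinsurance.
50% of $1,918 = $959 falls to the patient.
That puts the patient's cost at $4,350 + $959 = $5,309.

$5,309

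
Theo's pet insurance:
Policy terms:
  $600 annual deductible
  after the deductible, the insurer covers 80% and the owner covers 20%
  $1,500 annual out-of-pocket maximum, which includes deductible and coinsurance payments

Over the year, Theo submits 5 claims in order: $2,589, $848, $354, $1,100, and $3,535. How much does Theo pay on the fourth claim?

$220

Claim 1 ($2,589): $600 finishes the deductible; $1,989 goes to coinsurance; 20% of $1,989 = $397.80. Cost to owner: $997.80. OOP to date $997.80.
Claim 2 ($848): deductible already satisfied, so owner's share is 20% × $848 = $169.60. Owner pays $169.60; OOP now $1,167.40.
Claim 3 ($354): deductible already satisfied, so owner's share is 20% × $354 = $70.80. Owner owes $70.80 (running OOP $1,238.20).
Claim 4 ($1,100): deductible met; 20% of $1,100 = $220. Owner owes $220 (running OOP $1,458.20).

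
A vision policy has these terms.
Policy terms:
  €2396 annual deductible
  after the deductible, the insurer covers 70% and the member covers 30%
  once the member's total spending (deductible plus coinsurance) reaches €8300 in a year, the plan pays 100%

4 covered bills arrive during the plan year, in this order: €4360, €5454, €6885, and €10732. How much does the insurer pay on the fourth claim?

Claim 1 — €4360: €2396 to deductible, leaving €1964; member's 30% is €589.20. Member pays €2985.20; OOP now €2985.20. Insurer: €4360 − €2985.20 = €1374.80.
Claim 2 — €5454: 30% coinsurance on €5454 = €1636.20. Member owes €1636.20 (running OOP €4621.40). Insurer: €5454 − €1636.20 = €3817.80.
Claim 3 — €6885: deductible met; 30% of €6885 = €2065.50. Member owes €2065.50 (running OOP €6686.90). Plan pays €6885 − €2065.50 = €4819.50.
Claim 4 — €10732: 30% coinsurance on €10732 = €3219.60. Adding that to €6686.90 gives €9906.50, past the €8300 cap; member pays only €8300 − €6686.90 = €1613.10. Insurer: €10732 − €1613.10 = €9118.90.

€9118.90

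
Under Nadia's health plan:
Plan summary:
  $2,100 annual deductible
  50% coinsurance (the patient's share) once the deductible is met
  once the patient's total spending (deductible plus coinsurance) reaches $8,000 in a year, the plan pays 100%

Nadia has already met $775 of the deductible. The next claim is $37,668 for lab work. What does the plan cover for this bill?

Deductible still to meet: $2,100 − $775 = $1,325.
After the $1,325 deductible portion, $37,668 − $1,325 = $36,343 is subject to coinsurance.
50% of $36,343 = $18,171.50 falls to the patient.
Patient responsibility before any cap: $1,325 + $18,171.50 = $19,496.50.
Year-to-date out-of-pocket would reach $775 + $19,496.50 = $20,271.50, above the $8,000 maximum, so the patient pays only $8,000 − $775 = $7,225.
The plan picks up $37,668 − $7,225 = $30,443.

$30,443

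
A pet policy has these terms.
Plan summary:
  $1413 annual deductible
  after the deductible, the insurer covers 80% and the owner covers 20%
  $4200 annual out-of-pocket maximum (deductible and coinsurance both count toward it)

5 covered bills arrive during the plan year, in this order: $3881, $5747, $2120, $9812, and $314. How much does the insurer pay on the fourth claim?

$9092

Bill 1, $3881: $1413 to deductible, leaving $2468; owner's 20% is $493.60. Cost to owner: $1906.60. OOP to date $1906.60. Insurer: $3881 − $1906.60 = $1974.40.
Bill 2, $5747: 20% coinsurance on $5747 = $1149.40. Cost to owner: $1149.40. OOP to date $3056. Plan pays $5747 − $1149.40 = $4597.60.
Bill 3, $2120: deductible already satisfied, so owner's share is 20% × $2120 = $424. Owner pays $424; OOP now $3480. Insurer: $2120 − $424 = $1696.
Bill 4, $9812: deductible already satisfied, so owner's share is 20% × $9812 = $1962.40. OOP would hit $5442.40 > $4200, so the cap limits the owner to $4200 − $3480 = $720. Insurer: $9812 − $720 = $9092.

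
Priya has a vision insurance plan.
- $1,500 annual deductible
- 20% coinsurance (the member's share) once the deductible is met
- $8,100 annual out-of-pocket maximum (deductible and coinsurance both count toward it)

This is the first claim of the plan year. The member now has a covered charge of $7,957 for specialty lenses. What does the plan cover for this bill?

$5,165.60

Nothing has been paid toward the $1,500 deductible, so the first $1,500 of this charge is applied there.
After the $1,500 deductible portion, $7,957 − $1,500 = $6,457 is subject to coinsurance.
20% of $6,457 = $1,291.40 falls to the member.
That puts the member's cost at $1,500 + $1,291.40 = $2,791.40 before any cap.
Year-to-date out-of-pocket becomes $0 + $2,791.40 = $2,791.40, still under the $8,100 maximum, so no cap applies.
Insurer pays the balance: $7,957 − $2,791.40 = $5,165.60.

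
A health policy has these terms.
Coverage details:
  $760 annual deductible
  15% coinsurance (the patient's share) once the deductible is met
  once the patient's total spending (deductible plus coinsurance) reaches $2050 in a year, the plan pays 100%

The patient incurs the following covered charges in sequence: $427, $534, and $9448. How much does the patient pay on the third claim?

$1259.85

Bill 1, $427: all of it applies to the deductible. Patient pays $427; OOP now $427.
Bill 2, $534: deductible takes $333, $201 remains; coinsurance $201 × 15% = $30.15. Patient pays $363.15; OOP now $790.15.
Bill 3, $9448: 15% coinsurance on $9448 = $1417.20. That would push OOP to $2207.35, over the $2050 cap, so patient pays $2050 − $790.15 = $1259.85.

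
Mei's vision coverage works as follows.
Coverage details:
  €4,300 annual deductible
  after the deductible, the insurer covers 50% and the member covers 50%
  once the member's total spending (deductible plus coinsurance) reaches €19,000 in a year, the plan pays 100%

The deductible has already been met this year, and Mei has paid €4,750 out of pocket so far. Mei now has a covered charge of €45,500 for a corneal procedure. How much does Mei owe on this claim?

€14,250

With the deductible met, the entire €45,500 is subject to coinsurance.
Coinsurance: €45,500 × 50% = €22,750.
Year-to-date out-of-pocket would reach €4,750 + €22,750 = €27,500, above the €19,000 maximum, so the member pays only €19,000 − €4,750 = €14,250.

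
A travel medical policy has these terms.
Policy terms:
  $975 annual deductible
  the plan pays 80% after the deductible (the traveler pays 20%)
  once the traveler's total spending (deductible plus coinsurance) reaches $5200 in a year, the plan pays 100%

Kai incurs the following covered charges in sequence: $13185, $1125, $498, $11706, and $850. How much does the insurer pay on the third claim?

$398.40

Bill 1, $13185: deductible takes $975, $12210 remains; traveler's 20% is $2442. Traveler owes $3417 (running OOP $3417). Plan pays $13185 − $3417 = $9768.
Bill 2, $1125: 20% coinsurance on $1125 = $225. Traveler owes $225 (running OOP $3642). Insurer: $1125 − $225 = $900.
Bill 3, $498: deductible already satisfied, so traveler's share is 20% × $498 = $99.60. Traveler owes $99.60 (running OOP $3741.60). Insurer: $498 − $99.60 = $398.40.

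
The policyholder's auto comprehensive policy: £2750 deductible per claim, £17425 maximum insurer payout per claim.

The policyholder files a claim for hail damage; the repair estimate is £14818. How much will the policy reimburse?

£12068

After the deductible, £14818 − £2750 = £12068 remains.
£12068 ≤ £17425, so the limit doesn't bind; insurer pays £12068.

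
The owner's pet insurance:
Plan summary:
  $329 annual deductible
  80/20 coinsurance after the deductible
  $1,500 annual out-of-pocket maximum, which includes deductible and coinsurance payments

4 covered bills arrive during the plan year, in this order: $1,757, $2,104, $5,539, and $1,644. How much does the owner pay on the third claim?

$464.60

Claim 1 ($1,757): $329 to deductible, leaving $1,428; owner's 20% is $285.60. Cost to owner: $614.60. OOP to date $614.60.
Claim 2 ($2,104): deductible already satisfied, so owner's share is 20% × $2,104 = $420.80. Owner owes $420.80 (running OOP $1,035.40).
Claim 3 ($5,539): 20% coinsurance on $5,539 = $1,107.80. That would push OOP to $2,143.20, over the $1,500 cap, so owner pays $1,500 − $1,035.40 = $464.60.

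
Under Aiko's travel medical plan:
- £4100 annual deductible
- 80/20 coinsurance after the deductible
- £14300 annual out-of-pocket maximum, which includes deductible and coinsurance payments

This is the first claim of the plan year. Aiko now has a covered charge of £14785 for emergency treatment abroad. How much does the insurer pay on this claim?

The full £4100 deductible is still open; £4100 of this bill applies to it.
The remaining £10685 (= £14785 − £4100) moves to coinsurance.
Coinsurance: £10685 × 20% = £2137.
That puts the traveler's cost at £4100 + £2137 = £6237 before any cap.
Cumulative spending £0 + £6237 = £6237 stays under the £14300 maximum.
Insurer pays the balance: £14785 − £6237 = £8548.

£8548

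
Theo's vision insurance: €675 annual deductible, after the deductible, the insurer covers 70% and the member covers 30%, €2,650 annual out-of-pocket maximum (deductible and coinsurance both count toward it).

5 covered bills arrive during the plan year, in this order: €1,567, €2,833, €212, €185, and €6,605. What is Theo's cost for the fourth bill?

€55.50

Claim 1 (€1,567): €675 to deductible, leaving €892; coinsurance €892 × 30% = €267.60. Cost to member: €942.60. OOP to date €942.60.
Claim 2 (€2,833): 30% coinsurance on €2,833 = €849.90. Cost to member: €849.90. OOP to date €1,792.50.
Claim 3 (€212): deductible already satisfied, so member's share is 30% × €212 = €63.60. Member owes €63.60 (running OOP €1,856.10).
Claim 4 (€185): 30% coinsurance on €185 = €55.50. Member owes €55.50 (running OOP €1,911.60).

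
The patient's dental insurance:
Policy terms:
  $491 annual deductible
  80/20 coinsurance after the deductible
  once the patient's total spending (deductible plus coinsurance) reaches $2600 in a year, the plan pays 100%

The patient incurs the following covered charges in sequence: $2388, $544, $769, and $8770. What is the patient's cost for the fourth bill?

Claim 1 — $2388: $491 finishes the deductible; $1897 goes to coinsurance; patient's 20% is $379.40. Cost to patient: $870.40. OOP to date $870.40.
Claim 2 — $544: 20% coinsurance on $544 = $108.80. Patient pays $108.80; OOP now $979.20.
Claim 3 — $769: deductible met; 20% of $769 = $153.80. Cost to patient: $153.80. OOP to date $1133.
Claim 4 — $8770: 20% coinsurance on $8770 = $1754. Adding that to $1133 gives $2887, past the $2600 cap; patient pays only $2600 − $1133 = $1467.

$1467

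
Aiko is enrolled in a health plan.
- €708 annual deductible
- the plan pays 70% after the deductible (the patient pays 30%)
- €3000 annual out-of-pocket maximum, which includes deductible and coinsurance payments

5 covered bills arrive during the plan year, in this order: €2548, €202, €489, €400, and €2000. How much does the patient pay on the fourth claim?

€120

#1 (€2548): €708 finishes the deductible; €1840 goes to coinsurance; coinsurance €1840 × 30% = €552. Cost to patient: €1260. OOP to date €1260.
#2 (€202): deductible already satisfied, so patient's share is 30% × €202 = €60.60. Patient pays €60.60; OOP now €1320.60.
#3 (€489): 30% coinsurance on €489 = €146.70. Patient pays €146.70; OOP now €1467.30.
#4 (€400): deductible already satisfied, so patient's share is 30% × €400 = €120. Patient pays €120; OOP now €1587.30.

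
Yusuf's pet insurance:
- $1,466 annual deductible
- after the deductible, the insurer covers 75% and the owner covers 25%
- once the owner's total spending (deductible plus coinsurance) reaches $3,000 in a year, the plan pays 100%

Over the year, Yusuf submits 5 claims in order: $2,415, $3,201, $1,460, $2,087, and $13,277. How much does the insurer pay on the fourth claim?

$1,955.50

Bill 1, $2,415: deductible takes $1,466, $949 remains; coinsurance $949 × 25% = $237.25. Owner pays $1,703.25; OOP now $1,703.25. Plan pays $2,415 − $1,703.25 = $711.75.
Bill 2, $3,201: deductible already satisfied, so owner's share is 25% × $3,201 = $800.25. Owner pays $800.25; OOP now $2,503.50. Plan pays $3,201 − $800.25 = $2,400.75.
Bill 3, $1,460: 25% coinsurance on $1,460 = $365. Owner pays $365; OOP now $2,868.50. Insurer: $1,460 − $365 = $1,095.
Bill 4, $2,087: deductible met; 25% of $2,087 = $521.75. That would push OOP to $3,390.25, over the $3,000 cap, so owner pays $3,000 − $2,868.50 = $131.50. Plan pays $2,087 − $131.50 = $1,955.50.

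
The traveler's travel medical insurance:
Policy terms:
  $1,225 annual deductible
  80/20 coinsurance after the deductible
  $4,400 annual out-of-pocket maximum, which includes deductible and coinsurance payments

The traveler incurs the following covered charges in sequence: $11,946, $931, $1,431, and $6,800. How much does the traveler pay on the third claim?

Claim 1 — $11,946: deductible takes $1,225, $10,721 remains; 20% of $10,721 = $2,144.20. Traveler pays $3,369.20; OOP now $3,369.20.
Claim 2 — $931: 20% coinsurance on $931 = $186.20. Traveler owes $186.20 (running OOP $3,555.40).
Claim 3 — $1,431: 20% coinsurance on $1,431 = $286.20. Cost to traveler: $286.20. OOP to date $3,841.60.

$286.20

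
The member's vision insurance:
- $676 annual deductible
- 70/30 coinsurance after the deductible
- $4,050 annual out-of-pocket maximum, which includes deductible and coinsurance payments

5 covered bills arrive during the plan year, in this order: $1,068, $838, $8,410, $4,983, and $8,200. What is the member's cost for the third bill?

#1 ($1,068): deductible takes $676, $392 remains; 30% of $392 = $117.60. Member owes $793.60 (running OOP $793.60).
#2 ($838): 30% coinsurance on $838 = $251.40. Member owes $251.40 (running OOP $1,045).
#3 ($8,410): 30% coinsurance on $8,410 = $2,523. Member pays $2,523; OOP now $3,568.

$2,523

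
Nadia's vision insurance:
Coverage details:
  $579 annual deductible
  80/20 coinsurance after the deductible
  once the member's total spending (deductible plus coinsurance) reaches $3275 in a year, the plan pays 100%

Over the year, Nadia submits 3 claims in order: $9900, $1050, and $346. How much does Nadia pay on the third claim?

Claim 1 — $9900: $579 finishes the deductible; $9321 goes to coinsurance; 20% of $9321 = $1864.20. Cost to member: $2443.20. OOP to date $2443.20.
Claim 2 — $1050: deductible met; 20% of $1050 = $210. Member pays $210; OOP now $2653.20.
Claim 3 — $346: deductible already satisfied, so member's share is 20% × $346 = $69.20. Member pays $69.20; OOP now $2722.40.

$69.20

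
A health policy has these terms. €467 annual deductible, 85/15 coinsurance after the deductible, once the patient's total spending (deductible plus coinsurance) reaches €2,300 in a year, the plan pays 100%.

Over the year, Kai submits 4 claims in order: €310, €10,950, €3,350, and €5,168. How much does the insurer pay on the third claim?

€3,135.95

Claim 1 (€310): fully absorbed by the deductible. Patient pays €310; OOP now €310. Insurer: €310 − €310 = €0.
Claim 2 (€10,950): €157 to deductible, leaving €10,793; 15% of €10,793 = €1,618.95. Patient owes €1,775.95 (running OOP €2,085.95). Plan pays €10,950 − €1,775.95 = €9,174.05.
Claim 3 (€3,350): deductible already satisfied, so patient's share is 15% × €3,350 = €502.50. OOP would hit €2,588.45 > €2,300, so the cap limits the patient to €2,300 − €2,085.95 = €214.05. Insurer: €3,350 − €214.05 = €3,135.95.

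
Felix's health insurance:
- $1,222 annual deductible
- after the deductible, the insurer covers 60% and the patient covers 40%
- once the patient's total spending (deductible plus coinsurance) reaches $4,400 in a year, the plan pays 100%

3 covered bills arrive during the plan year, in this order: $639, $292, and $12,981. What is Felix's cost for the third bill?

Claim 1 — $639: all of it applies to the deductible. Cost to patient: $639. OOP to date $639.
Claim 2 — $292: fully absorbed by the deductible. Patient owes $292 (running OOP $931).
Claim 3 — $12,981: $291 finishes the deductible; $12,690 goes to coinsurance; patient's 40% is $5,076. Together that's $291 + $5,076 = $5,367. OOP would hit $6,298 > $4,400, so the cap limits the patient to $4,400 − $931 = $3,469.

$3,469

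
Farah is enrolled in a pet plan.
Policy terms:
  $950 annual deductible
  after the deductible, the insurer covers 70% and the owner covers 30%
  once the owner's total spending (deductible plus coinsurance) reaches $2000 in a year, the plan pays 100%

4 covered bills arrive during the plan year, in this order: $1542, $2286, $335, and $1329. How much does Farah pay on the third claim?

$100.50

Bill 1, $1542: deductible takes $950, $592 remains; coinsurance $592 × 30% = $177.60. Owner owes $1127.60 (running OOP $1127.60).
Bill 2, $2286: 30% coinsurance on $2286 = $685.80. Cost to owner: $685.80. OOP to date $1813.40.
Bill 3, $335: deductible already satisfied, so owner's share is 30% × $335 = $100.50. Cost to owner: $100.50. OOP to date $1913.90.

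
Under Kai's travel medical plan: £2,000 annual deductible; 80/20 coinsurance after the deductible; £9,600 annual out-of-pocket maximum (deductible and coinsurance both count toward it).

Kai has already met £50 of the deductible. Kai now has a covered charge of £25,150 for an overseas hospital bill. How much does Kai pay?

£6,590

Remaining deductible: £2,000 − £50 = £1,950.
The remaining £23,200 (= £25,150 − £1,950) moves to coinsurance.
Coinsurance: £23,200 × 20% = £4,640.
That puts the traveler's cost at £1,950 + £4,640 = £6,590 before any cap.
Total out-of-pocket so far would be £50 + £6,590 = £6,640, below the £9,600 cap — no reduction.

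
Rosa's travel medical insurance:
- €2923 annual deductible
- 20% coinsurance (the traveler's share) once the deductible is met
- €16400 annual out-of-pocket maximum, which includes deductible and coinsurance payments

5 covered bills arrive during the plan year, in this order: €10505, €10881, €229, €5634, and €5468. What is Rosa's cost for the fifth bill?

Bill 1, €10505: €2923 finishes the deductible; €7582 goes to coinsurance; coinsurance €7582 × 20% = €1516.40. Traveler pays €4439.40; OOP now €4439.40.
Bill 2, €10881: deductible met; 20% of €10881 = €2176.20. Traveler pays €2176.20; OOP now €6615.60.
Bill 3, €229: deductible already satisfied, so traveler's share is 20% × €229 = €45.80. Traveler owes €45.80 (running OOP €6661.40).
Bill 4, €5634: deductible met; 20% of €5634 = €1126.80. Cost to traveler: €1126.80. OOP to date €7788.20.
Bill 5, €5468: deductible met; 20% of €5468 = €1093.60. Traveler pays €1093.60; OOP now €8881.80.

€1093.60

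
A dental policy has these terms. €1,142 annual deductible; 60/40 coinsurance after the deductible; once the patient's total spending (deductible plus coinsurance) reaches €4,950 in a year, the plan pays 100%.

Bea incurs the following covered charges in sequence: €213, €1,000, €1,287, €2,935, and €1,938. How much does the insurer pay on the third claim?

€772.20

#1 (€213): all of it applies to the deductible. Patient pays €213; OOP now €213. Insurer: €213 − €213 = €0.
#2 (€1,000): deductible takes €929, €71 remains; 40% of €71 = €28.40. Patient pays €957.40; OOP now €1,170.40. Insurer: €1,000 − €957.40 = €42.60.
#3 (€1,287): deductible met; 40% of €1,287 = €514.80. Patient pays €514.80; OOP now €1,685.20. Insurer: €1,287 − €514.80 = €772.20.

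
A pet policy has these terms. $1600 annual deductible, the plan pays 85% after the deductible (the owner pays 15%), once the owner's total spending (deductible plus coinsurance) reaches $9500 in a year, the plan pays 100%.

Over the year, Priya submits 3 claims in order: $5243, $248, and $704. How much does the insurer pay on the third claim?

$598.40

#1 ($5243): deductible takes $1600, $3643 remains; coinsurance $3643 × 15% = $546.45. Cost to owner: $2146.45. OOP to date $2146.45. Plan pays $5243 − $2146.45 = $3096.55.
#2 ($248): 15% coinsurance on $248 = $37.20. Owner owes $37.20 (running OOP $2183.65). Insurer: $248 − $37.20 = $210.80.
#3 ($704): deductible already satisfied, so owner's share is 15% × $704 = $105.60. Owner pays $105.60; OOP now $2289.25. Plan pays $704 − $105.60 = $598.40.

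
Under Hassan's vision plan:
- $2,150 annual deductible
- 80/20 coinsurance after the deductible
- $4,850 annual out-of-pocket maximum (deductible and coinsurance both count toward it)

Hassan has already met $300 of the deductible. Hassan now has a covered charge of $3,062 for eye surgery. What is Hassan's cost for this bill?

$300 of the $2,150 deductible is already met, leaving $1,850.
The remaining $1,212 (= $3,062 − $1,850) moves to coinsurance.
Member's 20% share of $1,212 is $242.40.
That puts the member's cost at $1,850 + $242.40 = $2,092.40 before any cap.
Total out-of-pocket so far would be $300 + $2,092.40 = $2,392.40, below the $4,850 cap — no reduction.

$2,092.40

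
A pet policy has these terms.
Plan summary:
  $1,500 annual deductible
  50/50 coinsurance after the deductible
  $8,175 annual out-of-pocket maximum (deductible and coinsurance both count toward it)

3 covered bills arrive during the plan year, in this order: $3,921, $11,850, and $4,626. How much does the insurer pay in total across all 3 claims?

#1 ($3,921): deductible takes $1,500, $2,421 remains; coinsurance $2,421 × 50% = $1,210.50. Owner owes $2,710.50 (running OOP $2,710.50). Insurer: $3,921 − $2,710.50 = $1,210.50.
#2 ($11,850): 50% coinsurance on $11,850 = $5,925. Adding that to $2,710.50 gives $8,635.50, past the $8,175 cap; owner pays only $8,175 − $2,710.50 = $5,464.50. Plan pays $11,850 − $5,464.50 = $6,385.50.
#3 ($4,626): 50% coinsurance on $4,626 = $2,313. Adding that to $8,175 gives $10,488, past the $8,175 cap; owner pays only $8,175 − $8,175 = $0. Insurer: $4,626 − $0 = $4,626.
Insurer total = bills − owner's total = $20,397 − $8,175 = $12,222.

$12,222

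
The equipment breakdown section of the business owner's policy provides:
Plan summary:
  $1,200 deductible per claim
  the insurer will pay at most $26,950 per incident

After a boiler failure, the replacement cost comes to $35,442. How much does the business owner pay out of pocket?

$8,492

Subtract the deductible: $35,442 − $1,200 = $34,242.
The $26,950 per-incident cap binds; insurer pays $26,950.
Out of pocket: $35,442 − $26,950 = $8,492.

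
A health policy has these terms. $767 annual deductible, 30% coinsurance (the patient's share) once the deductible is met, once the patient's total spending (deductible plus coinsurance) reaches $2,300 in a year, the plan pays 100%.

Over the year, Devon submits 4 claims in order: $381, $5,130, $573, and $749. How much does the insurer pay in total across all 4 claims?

Bill 1, $381: entire amount goes to the deductible. Patient owes $381 (running OOP $381). Insurer: $381 − $381 = $0.
Bill 2, $5,130: deductible takes $386, $4,744 remains; patient's 30% is $1,423.20. Cost to patient: $1,809.20. OOP to date $2,190.20. Insurer: $5,130 − $1,809.20 = $3,320.80.
Bill 3, $573: deductible met; 30% of $573 = $171.90. Adding that to $2,190.20 gives $2,362.10, past the $2,300 cap; patient pays only $2,300 − $2,190.20 = $109.80. Insurer: $573 − $109.80 = $463.20.
Bill 4, $749: 30% coinsurance on $749 = $224.70. That would push OOP to $2,524.70, over the $2,300 cap, so patient pays $2,300 − $2,300 = $0. Plan pays $749 − $0 = $749.
Insurer total: $0 + $3,320.80 + $463.20 + $749 = $4,533.

$4,533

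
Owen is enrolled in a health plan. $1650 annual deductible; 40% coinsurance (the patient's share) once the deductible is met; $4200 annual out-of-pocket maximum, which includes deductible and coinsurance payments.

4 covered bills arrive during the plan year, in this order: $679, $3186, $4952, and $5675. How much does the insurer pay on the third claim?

$3288

Bill 1, $679: fully absorbed by the deductible. Cost to patient: $679. OOP to date $679. Plan pays $679 − $679 = $0.
Bill 2, $3186: $971 to deductible, leaving $2215; 40% of $2215 = $886. Patient owes $1857 (running OOP $2536). Plan pays $3186 − $1857 = $1329.
Bill 3, $4952: 40% coinsurance on $4952 = $1980.80. Adding that to $2536 gives $4516.80, past the $4200 cap; patient pays only $4200 − $2536 = $1664. Plan pays $4952 − $1664 = $3288.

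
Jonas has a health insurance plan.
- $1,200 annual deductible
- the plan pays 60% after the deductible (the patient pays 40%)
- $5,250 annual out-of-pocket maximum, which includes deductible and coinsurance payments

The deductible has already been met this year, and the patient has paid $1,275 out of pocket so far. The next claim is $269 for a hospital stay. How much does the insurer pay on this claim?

The deductible is already satisfied, so the full bill goes to coinsurance.
Patient's 40% share of $269 is $107.60.
Cumulative spending $1,275 + $107.60 = $1,382.60 stays under the $5,250 maximum.
Insurer pays the balance: $269 − $107.60 = $161.40.

$161.40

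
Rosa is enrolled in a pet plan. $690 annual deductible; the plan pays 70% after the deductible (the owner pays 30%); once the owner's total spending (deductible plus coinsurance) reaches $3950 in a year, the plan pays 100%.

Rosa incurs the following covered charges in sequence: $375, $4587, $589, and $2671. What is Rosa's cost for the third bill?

Claim 1 ($375): entire amount goes to the deductible. Cost to owner: $375. OOP to date $375.
Claim 2 ($4587): $315 finishes the deductible; $4272 goes to coinsurance; owner's 30% is $1281.60. Cost to owner: $1596.60. OOP to date $1971.60.
Claim 3 ($589): deductible met; 30% of $589 = $176.70. Owner owes $176.70 (running OOP $2148.30).

$176.70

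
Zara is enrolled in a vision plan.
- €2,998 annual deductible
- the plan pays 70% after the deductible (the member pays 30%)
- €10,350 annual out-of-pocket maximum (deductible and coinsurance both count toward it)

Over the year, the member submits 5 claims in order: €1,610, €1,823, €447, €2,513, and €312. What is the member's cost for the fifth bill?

Claim 1 — €1,610: fully absorbed by the deductible. Member owes €1,610 (running OOP €1,610).
Claim 2 — €1,823: €1,388 to deductible, leaving €435; 30% of €435 = €130.50. Member owes €1,518.50 (running OOP €3,128.50).
Claim 3 — €447: deductible met; 30% of €447 = €134.10. Member owes €134.10 (running OOP €3,262.60).
Claim 4 — €2,513: deductible already satisfied, so member's share is 30% × €2,513 = €753.90. Member owes €753.90 (running OOP €4,016.50).
Claim 5 — €312: 30% coinsurance on €312 = €93.60. Cost to member: €93.60. OOP to date €4,110.10.

€93.60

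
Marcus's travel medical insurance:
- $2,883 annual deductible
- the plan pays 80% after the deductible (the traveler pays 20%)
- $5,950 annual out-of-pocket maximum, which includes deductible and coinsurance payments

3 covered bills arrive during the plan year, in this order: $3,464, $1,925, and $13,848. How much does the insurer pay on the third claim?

$11,282.20

Claim 1 ($3,464): $2,883 to deductible, leaving $581; coinsurance $581 × 20% = $116.20. Cost to traveler: $2,999.20. OOP to date $2,999.20. Plan pays $3,464 − $2,999.20 = $464.80.
Claim 2 ($1,925): 20% coinsurance on $1,925 = $385. Traveler pays $385; OOP now $3,384.20. Plan pays $1,925 − $385 = $1,540.
Claim 3 ($13,848): deductible met; 20% of $13,848 = $2,769.60. OOP would hit $6,153.80 > $5,950, so the cap limits the traveler to $5,950 − $3,384.20 = $2,565.80. Plan pays $13,848 − $2,565.80 = $11,282.20.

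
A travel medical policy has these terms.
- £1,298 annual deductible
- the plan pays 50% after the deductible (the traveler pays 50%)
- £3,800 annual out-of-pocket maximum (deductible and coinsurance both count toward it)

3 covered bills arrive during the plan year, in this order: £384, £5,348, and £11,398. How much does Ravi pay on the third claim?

£285

Claim 1 (£384): entire amount goes to the deductible. Traveler pays £384; OOP now £384.
Claim 2 (£5,348): deductible takes £914, £4,434 remains; coinsurance £4,434 × 50% = £2,217. Traveler pays £3,131; OOP now £3,515.
Claim 3 (£11,398): deductible already satisfied, so traveler's share is 50% × £11,398 = £5,699. Adding that to £3,515 gives £9,214, past the £3,800 cap; traveler pays only £3,800 − £3,515 = £285.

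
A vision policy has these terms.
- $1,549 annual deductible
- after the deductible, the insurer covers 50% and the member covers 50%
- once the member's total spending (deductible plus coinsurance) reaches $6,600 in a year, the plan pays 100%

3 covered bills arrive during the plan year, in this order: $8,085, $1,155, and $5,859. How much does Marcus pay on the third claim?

#1 ($8,085): $1,549 finishes the deductible; $6,536 goes to coinsurance; coinsurance $6,536 × 50% = $3,268. Member pays $4,817; OOP now $4,817.
#2 ($1,155): deductible met; 50% of $1,155 = $577.50. Member pays $577.50; OOP now $5,394.50.
#3 ($5,859): deductible met; 50% of $5,859 = $2,929.50. Adding that to $5,394.50 gives $8,324, past the $6,600 cap; member pays only $6,600 − $5,394.50 = $1,205.50.

$1,205.50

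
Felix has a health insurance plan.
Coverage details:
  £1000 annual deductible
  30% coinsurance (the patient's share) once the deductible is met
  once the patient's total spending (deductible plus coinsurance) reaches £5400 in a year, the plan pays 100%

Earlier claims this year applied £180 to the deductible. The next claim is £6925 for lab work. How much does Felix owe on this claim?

£2651.50

£180 of the £1000 deductible is already met, leaving £820.
That leaves £6925 − £820 = £6105 for coinsurance.
Coinsurance: £6105 × 30% = £1831.50.
So the patient owes £820 + £1831.50 = £2651.50 before any cap.
Year-to-date out-of-pocket becomes £180 + £2651.50 = £2831.50, still under the £5400 maximum, so no cap applies.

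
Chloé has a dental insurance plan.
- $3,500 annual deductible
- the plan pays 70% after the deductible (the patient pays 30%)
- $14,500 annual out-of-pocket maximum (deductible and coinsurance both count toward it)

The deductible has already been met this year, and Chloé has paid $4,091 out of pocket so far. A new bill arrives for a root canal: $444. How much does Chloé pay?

$133.20

The deductible is already satisfied, so the full bill goes to coinsurance.
30% of $444 = $133.20 falls to the patient.
Cumulative spending $4,091 + $133.20 = $4,224.20 stays under the $14,500 maximum.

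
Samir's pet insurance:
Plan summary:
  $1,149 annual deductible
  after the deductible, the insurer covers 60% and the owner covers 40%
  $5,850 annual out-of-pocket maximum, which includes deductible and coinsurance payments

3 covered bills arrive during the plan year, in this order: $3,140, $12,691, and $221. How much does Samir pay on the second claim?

Bill 1, $3,140: $1,149 finishes the deductible; $1,991 goes to coinsurance; coinsurance $1,991 × 40% = $796.40. Owner pays $1,945.40; OOP now $1,945.40.
Bill 2, $12,691: 40% coinsurance on $12,691 = $5,076.40. That would push OOP to $7,021.80, over the $5,850 cap, so owner pays $5,850 − $1,945.40 = $3,904.60.

$3,904.60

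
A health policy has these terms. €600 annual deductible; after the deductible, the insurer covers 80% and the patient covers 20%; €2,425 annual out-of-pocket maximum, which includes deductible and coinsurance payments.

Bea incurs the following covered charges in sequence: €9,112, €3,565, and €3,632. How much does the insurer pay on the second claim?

€3,442.40

Bill 1, €9,112: €600 finishes the deductible; €8,512 goes to coinsurance; coinsurance €8,512 × 20% = €1,702.40. Patient owes €2,302.40 (running OOP €2,302.40). Insurer: €9,112 − €2,302.40 = €6,809.60.
Bill 2, €3,565: deductible already satisfied, so patient's share is 20% × €3,565 = €713. OOP would hit €3,015.40 > €2,425, so the cap limits the patient to €2,425 − €2,302.40 = €122.60. Insurer: €3,565 − €122.60 = €3,442.40.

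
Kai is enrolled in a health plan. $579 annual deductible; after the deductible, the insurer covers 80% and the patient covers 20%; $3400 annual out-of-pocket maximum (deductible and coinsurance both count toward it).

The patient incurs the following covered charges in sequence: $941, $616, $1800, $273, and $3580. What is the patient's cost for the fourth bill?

$54.60

Claim 1 — $941: $579 finishes the deductible; $362 goes to coinsurance; coinsurance $362 × 20% = $72.40. Cost to patient: $651.40. OOP to date $651.40.
Claim 2 — $616: 20% coinsurance on $616 = $123.20. Patient owes $123.20 (running OOP $774.60).
Claim 3 — $1800: deductible met; 20% of $1800 = $360. Cost to patient: $360. OOP to date $1134.60.
Claim 4 — $273: deductible already satisfied, so patient's share is 20% × $273 = $54.60. Patient pays $54.60; OOP now $1189.20.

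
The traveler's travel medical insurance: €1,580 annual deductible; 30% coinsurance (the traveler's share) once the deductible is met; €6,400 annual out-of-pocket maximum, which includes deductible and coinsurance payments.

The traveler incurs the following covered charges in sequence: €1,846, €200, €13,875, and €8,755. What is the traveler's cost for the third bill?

€4,162.50

#1 (€1,846): deductible takes €1,580, €266 remains; traveler's 30% is €79.80. Cost to traveler: €1,659.80. OOP to date €1,659.80.
#2 (€200): 30% coinsurance on €200 = €60. Traveler pays €60; OOP now €1,719.80.
#3 (€13,875): deductible met; 30% of €13,875 = €4,162.50. Traveler pays €4,162.50; OOP now €5,882.30.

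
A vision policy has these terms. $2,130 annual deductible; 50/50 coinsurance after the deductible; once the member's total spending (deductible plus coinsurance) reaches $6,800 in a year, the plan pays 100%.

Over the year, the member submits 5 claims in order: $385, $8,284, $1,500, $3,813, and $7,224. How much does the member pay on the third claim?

$750

Bill 1, $385: fully absorbed by the deductible. Member owes $385 (running OOP $385).
Bill 2, $8,284: deductible takes $1,745, $6,539 remains; coinsurance $6,539 × 50% = $3,269.50. Member pays $5,014.50; OOP now $5,399.50.
Bill 3, $1,500: 50% coinsurance on $1,500 = $750. Member owes $750 (running OOP $6,149.50).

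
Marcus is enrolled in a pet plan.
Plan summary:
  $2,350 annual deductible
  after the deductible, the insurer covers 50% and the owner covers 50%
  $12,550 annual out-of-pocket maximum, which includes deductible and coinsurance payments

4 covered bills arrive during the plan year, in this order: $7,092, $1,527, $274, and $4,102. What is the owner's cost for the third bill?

$137

#1 ($7,092): $2,350 finishes the deductible; $4,742 goes to coinsurance; 50% of $4,742 = $2,371. Owner owes $4,721 (running OOP $4,721).
#2 ($1,527): deductible already satisfied, so owner's share is 50% × $1,527 = $763.50. Cost to owner: $763.50. OOP to date $5,484.50.
#3 ($274): 50% coinsurance on $274 = $137. Owner owes $137 (running OOP $5,621.50).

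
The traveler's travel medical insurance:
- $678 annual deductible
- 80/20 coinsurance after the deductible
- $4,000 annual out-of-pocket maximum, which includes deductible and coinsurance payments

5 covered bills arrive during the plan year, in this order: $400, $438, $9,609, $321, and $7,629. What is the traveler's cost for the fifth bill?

Bill 1, $400: entire amount goes to the deductible. Traveler owes $400 (running OOP $400).
Bill 2, $438: deductible takes $278, $160 remains; traveler's 20% is $32. Traveler owes $310 (running OOP $710).
Bill 3, $9,609: deductible met; 20% of $9,609 = $1,921.80. Traveler pays $1,921.80; OOP now $2,631.80.
Bill 4, $321: deductible met; 20% of $321 = $64.20. Traveler pays $64.20; OOP now $2,696.
Bill 5, $7,629: 20% coinsurance on $7,629 = $1,525.80. OOP would hit $4,221.80 > $4,000, so the cap limits the traveler to $4,000 − $2,696 = $1,304.

$1,304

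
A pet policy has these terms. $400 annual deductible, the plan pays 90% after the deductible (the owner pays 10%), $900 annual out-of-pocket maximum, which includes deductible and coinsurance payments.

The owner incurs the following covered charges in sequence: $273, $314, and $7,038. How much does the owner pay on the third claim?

$481.30

#1 ($273): all of it applies to the deductible. Owner pays $273; OOP now $273.
#2 ($314): $127 finishes the deductible; $187 goes to coinsurance; 10% of $187 = $18.70. Owner owes $145.70 (running OOP $418.70).
#3 ($7,038): 10% coinsurance on $7,038 = $703.80. That would push OOP to $1,122.50, over the $900 cap, so owner pays $900 − $418.70 = $481.30.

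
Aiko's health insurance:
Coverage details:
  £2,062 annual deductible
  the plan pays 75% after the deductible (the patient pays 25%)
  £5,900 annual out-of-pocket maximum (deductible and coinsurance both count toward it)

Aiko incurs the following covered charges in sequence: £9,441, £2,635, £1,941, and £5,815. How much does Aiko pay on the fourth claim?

£849.25

Bill 1, £9,441: £2,062 to deductible, leaving £7,379; patient's 25% is £1,844.75. Patient pays £3,906.75; OOP now £3,906.75.
Bill 2, £2,635: 25% coinsurance on £2,635 = £658.75. Patient pays £658.75; OOP now £4,565.50.
Bill 3, £1,941: deductible already satisfied, so patient's share is 25% × £1,941 = £485.25. Patient pays £485.25; OOP now £5,050.75.
Bill 4, £5,815: deductible already satisfied, so patient's share is 25% × £5,815 = £1,453.75. Adding that to £5,050.75 gives £6,504.50, past the £5,900 cap; patient pays only £5,900 − £5,050.75 = £849.25.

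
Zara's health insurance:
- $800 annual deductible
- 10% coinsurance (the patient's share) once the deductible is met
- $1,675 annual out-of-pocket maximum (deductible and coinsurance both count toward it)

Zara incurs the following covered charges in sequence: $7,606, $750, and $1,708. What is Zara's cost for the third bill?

Claim 1 — $7,606: $800 to deductible, leaving $6,806; patient's 10% is $680.60. Cost to patient: $1,480.60. OOP to date $1,480.60.
Claim 2 — $750: deductible already satisfied, so patient's share is 10% × $750 = $75. Patient owes $75 (running OOP $1,555.60).
Claim 3 — $1,708: deductible already satisfied, so patient's share is 10% × $1,708 = $170.80. OOP would hit $1,726.40 > $1,675, so the cap limits the patient to $1,675 − $1,555.60 = $119.40.

$119.40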